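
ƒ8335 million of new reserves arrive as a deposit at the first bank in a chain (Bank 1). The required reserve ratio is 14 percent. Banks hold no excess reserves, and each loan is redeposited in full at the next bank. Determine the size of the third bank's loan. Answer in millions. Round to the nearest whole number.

ƒ5302 million

Each bank lends a fraction (1 − rr) = 0.8600 of the deposit it receives, so Bank 3 receives 8335·0.8600^2 and lends 8335·0.8600^3 ≈ 5301.5268 million.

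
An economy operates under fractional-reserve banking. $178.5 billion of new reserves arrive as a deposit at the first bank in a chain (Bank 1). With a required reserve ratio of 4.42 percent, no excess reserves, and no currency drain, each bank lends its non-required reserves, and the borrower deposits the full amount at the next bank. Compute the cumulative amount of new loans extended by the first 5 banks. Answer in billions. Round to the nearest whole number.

$781 billion

Bank i lends (1 − rr)^i of the original deposit: Bank 1 lends 178.5·0.9558 = 170.6103, Bank 2 lends 178.5·0.9558² ≈ 163.0693, and so on.
Summing a geometric series: total = 178.5·[0.9558·(1 − 0.9558^5) / (1 − 0.9558)] ≈ 780.9018 billion.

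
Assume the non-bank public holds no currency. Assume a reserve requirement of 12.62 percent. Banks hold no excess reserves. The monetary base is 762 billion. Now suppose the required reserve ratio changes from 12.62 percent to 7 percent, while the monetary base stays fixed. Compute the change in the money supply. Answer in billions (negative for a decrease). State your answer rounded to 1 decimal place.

Initially m₁ = 1 / (0.1262) ≈ 7.92393, so M₁ = 7.92393 × 762 ≈ 6038.0347 billion.
After the change m₂ = 1 / (0.07) ≈ 14.28571, so M₂ = 14.28571 × 762 ≈ 10885.711 billion.
ΔM = M₂ − M₁ = 10885.711 − 6038.0347 = 4847.6763 billion.

4847.7 billion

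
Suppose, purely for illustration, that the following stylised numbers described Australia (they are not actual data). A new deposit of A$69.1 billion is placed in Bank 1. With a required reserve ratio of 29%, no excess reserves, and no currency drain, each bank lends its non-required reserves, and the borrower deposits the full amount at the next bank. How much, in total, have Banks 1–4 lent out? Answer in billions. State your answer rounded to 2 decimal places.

Bank i lends (1 − rr)^i of the original deposit: Bank 1 lends 69.1·0.7100 = 49.0610, Bank 2 lends 69.1·0.7100² ≈ 34.8333, and so on.
Summing a geometric series: total = 69.1·[0.7100·(1 − 0.7100^4) / (1 − 0.7100)] ≈ 126.1854 billion.

A$126.19 billion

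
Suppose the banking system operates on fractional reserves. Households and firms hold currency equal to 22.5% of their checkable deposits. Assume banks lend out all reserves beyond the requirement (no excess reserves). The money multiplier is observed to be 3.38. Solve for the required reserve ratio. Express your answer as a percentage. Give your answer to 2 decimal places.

Using m = 3.38. Since m = (1 + c)/(c + rr + e), the denominator satisfies c + rr + e = (1 + c)/m = (1 + 0.225) / 3.38 ≈ 0.362426.
With c = 0.225 and e = 0, the required reserve ratio is 0.362426 − 0.225 − 0 = 0.137426.

13.74%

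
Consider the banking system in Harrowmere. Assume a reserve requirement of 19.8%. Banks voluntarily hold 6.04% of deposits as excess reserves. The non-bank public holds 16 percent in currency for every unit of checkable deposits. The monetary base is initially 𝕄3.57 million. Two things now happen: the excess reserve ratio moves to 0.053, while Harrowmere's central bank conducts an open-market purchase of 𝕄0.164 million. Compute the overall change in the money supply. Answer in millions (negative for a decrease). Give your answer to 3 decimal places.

Before: m₁ = (1 + 0.16) / (0.198 + 0.0604 + 0.16) ≈ 2.77247, MB₁ = 3.57, so M₁ = 2.77247 × 3.57 ≈ 9.8977 million.
After: m₂ = (1 + 0.16) / (0.198 + 0.053 + 0.16) ≈ 2.82238, MB₂ = 3.57 + 0.164 = 3.734, so M₂ = 2.82238 × 3.734 ≈ 10.5388 million.
ΔM = M₂ − M₁ = 10.5388 − 9.8977 = 0.6411 million.

𝕄0.641 million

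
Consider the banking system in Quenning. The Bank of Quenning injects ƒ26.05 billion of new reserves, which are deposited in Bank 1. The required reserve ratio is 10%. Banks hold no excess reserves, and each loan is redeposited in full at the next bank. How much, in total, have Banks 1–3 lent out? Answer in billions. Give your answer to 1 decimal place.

ƒ63.5 billion

Bank i lends (1 − rr)^i of the original deposit: Bank 1 lends 26.05·0.9000 = 23.4450, Bank 2 lends 26.05·0.9000² = 21.1005, and so on.
Summing a geometric series: total = 26.05·[0.9000·(1 − 0.9000^3) / (1 − 0.9000)] ≈ 63.5359 billion.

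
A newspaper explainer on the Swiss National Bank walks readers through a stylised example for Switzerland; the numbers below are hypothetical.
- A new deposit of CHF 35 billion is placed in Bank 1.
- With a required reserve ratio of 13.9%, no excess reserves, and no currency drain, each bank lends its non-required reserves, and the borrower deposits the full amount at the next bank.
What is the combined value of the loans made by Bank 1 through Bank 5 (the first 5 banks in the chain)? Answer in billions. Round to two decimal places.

Bank i lends (1 − rr)^i of the original deposit: Bank 1 lends 35·0.8610 = 30.1350, Bank 2 lends 35·0.8610² ≈ 25.9462, and so on.
Summing a geometric series: total = 35·[0.8610·(1 − 0.8610^5) / (1 − 0.8610)] ≈ 114.2163 billion.

CHF 114.22 billion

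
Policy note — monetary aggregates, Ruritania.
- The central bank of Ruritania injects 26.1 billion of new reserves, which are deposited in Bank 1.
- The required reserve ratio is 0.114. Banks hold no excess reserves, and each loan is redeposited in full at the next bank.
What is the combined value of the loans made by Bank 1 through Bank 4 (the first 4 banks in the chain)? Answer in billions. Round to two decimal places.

77.85 billion

Bank i lends (1 − rr)^i of the original deposit: Bank 1 lends 26.1·0.8860 = 23.1246, Bank 2 lends 26.1·0.8860² ≈ 20.4884, and so on.
Summing a geometric series: total = 26.1·[0.8860·(1 − 0.8860^4) / (1 − 0.8860)] ≈ 77.8490 billion.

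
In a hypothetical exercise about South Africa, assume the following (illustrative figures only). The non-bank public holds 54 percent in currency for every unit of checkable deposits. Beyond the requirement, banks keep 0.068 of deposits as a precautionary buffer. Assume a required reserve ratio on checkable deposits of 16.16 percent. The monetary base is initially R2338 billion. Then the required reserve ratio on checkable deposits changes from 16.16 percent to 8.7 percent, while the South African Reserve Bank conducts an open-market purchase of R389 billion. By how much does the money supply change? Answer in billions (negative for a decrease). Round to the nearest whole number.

Before: m₁ = (1 + 0.54) / (0.1616 + 0.068 + 0.54) ≈ 2.00104, MB₁ = 2338, so M₁ = 2.00104 × 2338 ≈ 4678.4315 billion.
After: m₂ = (1 + 0.54) / (0.087 + 0.068 + 0.54) ≈ 2.21583, MB₂ = 2338 + 389 = 2727, so M₂ = 2.21583 × 2727 ≈ 6042.5684 billion.
ΔM = M₂ − M₁ = 6042.5684 − 4678.4315 = 1364.1369 billion.

R1364 billion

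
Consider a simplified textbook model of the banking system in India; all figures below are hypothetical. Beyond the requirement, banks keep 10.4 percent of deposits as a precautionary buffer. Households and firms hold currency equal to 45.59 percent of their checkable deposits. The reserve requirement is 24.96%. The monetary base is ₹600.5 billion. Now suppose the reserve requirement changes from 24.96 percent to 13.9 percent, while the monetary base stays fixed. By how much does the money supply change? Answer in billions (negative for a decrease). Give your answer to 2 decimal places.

Initially m₁ = (1 + 0.4559) / (0.2496 + 0.104 + 0.4559) ≈ 1.798518, so M₁ = 1.798518 × 600.5 ≈ 1080.0101 billion.
After the change m₂ = (1 + 0.4559) / (0.139 + 0.104 + 0.4559) ≈ 2.083131, so M₂ = 2.083131 × 600.5 ≈ 1250.9202 billion.
ΔM = M₂ − M₁ = 1250.9202 − 1080.0101 = 170.9101 billion.

₹170.91 billion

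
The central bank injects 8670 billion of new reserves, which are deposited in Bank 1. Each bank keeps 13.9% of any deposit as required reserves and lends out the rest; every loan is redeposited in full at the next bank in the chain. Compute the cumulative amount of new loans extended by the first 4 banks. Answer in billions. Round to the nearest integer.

Bank i lends (1 − rr)^i of the original deposit: Bank 1 lends 8670·0.8610 = 7464.8700, Bank 2 lends 8670·0.8610² ≈ 6427.2531, and so on.
Summing a geometric series: total = 8670·[0.8610·(1 − 0.8610^4) / (1 − 0.8610)] ≈ 24190.6456 billion.

24191 billion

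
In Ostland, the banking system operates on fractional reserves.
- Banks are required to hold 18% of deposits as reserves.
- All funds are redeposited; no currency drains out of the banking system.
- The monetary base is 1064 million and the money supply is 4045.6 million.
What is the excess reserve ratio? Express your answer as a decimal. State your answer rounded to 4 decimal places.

Using m = M/MB = 4045.6/1064 ≈ 3.802256. Since m = (1 + c)/(c + rr + e), the denominator satisfies c + rr + e = (1 + c)/m = (1 + 0) / 3.802256 ≈ 0.263002.
With c = 0 and rr = 0.18, the excess reserve ratio is 0.263002 − 0 − 0.18 = 0.083002.

0.0830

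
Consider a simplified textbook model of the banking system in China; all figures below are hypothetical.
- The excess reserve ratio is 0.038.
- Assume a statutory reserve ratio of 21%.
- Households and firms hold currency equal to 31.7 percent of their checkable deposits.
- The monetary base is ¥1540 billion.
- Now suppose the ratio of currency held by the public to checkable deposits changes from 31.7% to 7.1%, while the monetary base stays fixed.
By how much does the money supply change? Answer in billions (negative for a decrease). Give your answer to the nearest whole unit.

Initially m₁ = (1 + 0.317) / (0.21 + 0.038 + 0.317) ≈ 2.33097, so M₁ = 2.33097 × 1540 = 3589.6938 billion.
After the change m₂ = (1 + 0.071) / (0.21 + 0.038 + 0.071) ≈ 3.35737, so M₂ = 3.35737 × 1540 = 5170.3498 billion.
ΔM = M₂ − M₁ = 5170.3498 − 3589.6938 = 1580.656 billion.

¥1581 billion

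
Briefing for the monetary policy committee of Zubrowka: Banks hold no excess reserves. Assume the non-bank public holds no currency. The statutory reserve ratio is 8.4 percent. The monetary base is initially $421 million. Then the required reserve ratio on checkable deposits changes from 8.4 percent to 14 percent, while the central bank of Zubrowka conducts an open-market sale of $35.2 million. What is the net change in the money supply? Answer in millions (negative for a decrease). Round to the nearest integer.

Before: m₁ = 1 / (0.084) ≈ 11.9048, MB₁ = 421, so M₁ = 11.9048 × 421 = 5011.9208 million.
After: m₂ = 1 / (0.14) ≈ 7.1429, MB₂ = 421 − 35.2 = 385.8, so M₂ = 7.1429 × 385.8 ≈ 2755.7308 million.
ΔM = M₂ − M₁ = 2755.7308 − 5011.9208 = -2256.19 million.

-2256 million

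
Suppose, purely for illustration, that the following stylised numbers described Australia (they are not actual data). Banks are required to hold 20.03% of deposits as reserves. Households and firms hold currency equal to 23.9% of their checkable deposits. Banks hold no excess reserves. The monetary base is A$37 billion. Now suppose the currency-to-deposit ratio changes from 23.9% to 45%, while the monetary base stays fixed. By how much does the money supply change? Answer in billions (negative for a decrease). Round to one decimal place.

-21.9 billion

Initially m₁ = (1 + 0.239) / (0.2003 + 0.239) ≈ 2.8204, so M₁ = 2.8204 × 37 = 104.3548 billion.
After the change m₂ = (1 + 0.45) / (0.2003 + 0.45) ≈ 2.2297, so M₂ = 2.2297 × 37 = 82.4989 billion.
ΔM = M₂ − M₁ = 82.4989 − 104.3548 = -21.8559 billion.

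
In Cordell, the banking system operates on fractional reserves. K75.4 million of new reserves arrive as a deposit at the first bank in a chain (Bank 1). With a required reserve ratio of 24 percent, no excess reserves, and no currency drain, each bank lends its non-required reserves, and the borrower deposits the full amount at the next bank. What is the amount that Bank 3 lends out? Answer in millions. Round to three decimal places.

Each bank lends a fraction (1 − rr) = 0.7600 of the deposit it receives, so Bank 3 receives 75.4·0.7600^2 and lends 75.4·0.7600^3 ≈ 33.0988 million.

K33.099 million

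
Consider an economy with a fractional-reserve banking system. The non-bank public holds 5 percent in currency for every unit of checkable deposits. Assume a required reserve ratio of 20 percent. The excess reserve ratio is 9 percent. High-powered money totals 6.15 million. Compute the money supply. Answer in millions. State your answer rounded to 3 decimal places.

18.993 million

The money multiplier is m = (1 + c) / (rr + e + c) = (1 + 0.05) / (0.2 + 0.09 + 0.05) ≈ 3.08824.
So M = m × MB = 3.08824 × 6.15 ≈ 18.9927 million.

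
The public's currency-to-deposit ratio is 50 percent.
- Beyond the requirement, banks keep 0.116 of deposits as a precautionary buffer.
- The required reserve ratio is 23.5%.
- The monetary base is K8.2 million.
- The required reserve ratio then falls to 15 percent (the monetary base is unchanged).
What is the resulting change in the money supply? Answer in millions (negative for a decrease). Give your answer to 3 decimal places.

K1.604 million

Initially m₁ = (1 + 0.5) / (0.235 + 0.116 + 0.5) ≈ 1.76263, so M₁ = 1.76263 × 8.2 ≈ 14.4536 million.
After the change m₂ = (1 + 0.5) / (0.15 + 0.116 + 0.5) ≈ 1.95822, so M₂ = 1.95822 × 8.2 ≈ 16.0574 million.
ΔM = M₂ − M₁ = 16.0574 − 14.4536 = 1.6038 million.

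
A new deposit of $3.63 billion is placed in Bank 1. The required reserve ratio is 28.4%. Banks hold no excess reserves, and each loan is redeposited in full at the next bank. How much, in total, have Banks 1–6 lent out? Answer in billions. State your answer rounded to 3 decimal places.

$7.919 billion

Bank i lends (1 − rr)^i of the original deposit: Bank 1 lends 3.63·0.7160 ≈ 2.5991, Bank 2 lends 3.63·0.7160² ≈ 1.8609, and so on.
Summing a geometric series: total = 3.63·[0.7160·(1 − 0.7160^6) / (1 − 0.7160)] ≈ 7.9186 billion.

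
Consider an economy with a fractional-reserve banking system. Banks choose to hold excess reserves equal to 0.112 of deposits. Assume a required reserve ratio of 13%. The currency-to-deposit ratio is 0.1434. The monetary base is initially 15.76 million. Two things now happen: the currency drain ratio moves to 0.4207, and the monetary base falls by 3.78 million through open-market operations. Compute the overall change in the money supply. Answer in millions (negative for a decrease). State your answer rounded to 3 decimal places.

-21.074 million

Before: m₁ = (1 + 0.1434) / (0.13 + 0.112 + 0.1434) ≈ 2.966788, MB₁ = 15.76, so M₁ = 2.966788 × 15.76 ≈ 46.7566 million.
After: m₂ = (1 + 0.4207) / (0.13 + 0.112 + 0.4207) ≈ 2.143806, MB₂ = 15.76 − 3.78 = 11.98, so M₂ = 2.143806 × 11.98 ≈ 25.6828 million.
ΔM = M₂ − M₁ = 25.6828 − 46.7566 = -21.0738 million.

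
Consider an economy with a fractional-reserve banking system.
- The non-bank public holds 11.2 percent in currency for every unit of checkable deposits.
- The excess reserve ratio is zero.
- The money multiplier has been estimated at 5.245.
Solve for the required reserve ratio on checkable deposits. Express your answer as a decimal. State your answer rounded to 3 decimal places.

0.100

Using m = 5.245. Since m = (1 + c)/(c + rr + e), the denominator satisfies c + rr + e = (1 + c)/m = (1 + 0.112) / 5.245 ≈ 0.212011.
With c = 0.112 and e = 0, the required reserve ratio on checkable deposits is 0.212011 − 0.112 − 0 = 0.100011.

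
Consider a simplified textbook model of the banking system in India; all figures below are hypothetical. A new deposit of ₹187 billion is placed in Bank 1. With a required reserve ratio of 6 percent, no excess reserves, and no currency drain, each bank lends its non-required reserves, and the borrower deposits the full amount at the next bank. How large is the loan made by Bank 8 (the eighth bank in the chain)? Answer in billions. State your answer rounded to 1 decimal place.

₹114.0 billion

Each bank lends a fraction (1 − rr) = 0.9400 of the deposit it receives, so Bank 8 receives 187·0.9400^7 and lends 187·0.9400^8 ≈ 113.9894 billion.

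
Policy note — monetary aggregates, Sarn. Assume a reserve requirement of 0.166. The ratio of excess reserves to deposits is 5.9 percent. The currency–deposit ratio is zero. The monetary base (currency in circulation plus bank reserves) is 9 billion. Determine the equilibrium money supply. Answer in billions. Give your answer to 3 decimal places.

The money multiplier is m = 1 / (rr + e) = 1 / (0.166 + 0.059) ≈ 4.44444.
So M = m × MB = 4.44444 × 9 ≈ 40 billion.

40.000 billion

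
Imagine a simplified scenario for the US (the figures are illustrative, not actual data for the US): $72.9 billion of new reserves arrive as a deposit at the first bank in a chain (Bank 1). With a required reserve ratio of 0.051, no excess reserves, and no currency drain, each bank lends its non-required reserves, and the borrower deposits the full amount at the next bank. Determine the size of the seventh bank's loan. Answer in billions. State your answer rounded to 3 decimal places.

$50.535 billion

Each bank lends a fraction (1 − rr) = 0.9490 of the deposit it receives, so Bank 7 receives 72.9·0.9490^6 and lends 72.9·0.9490^7 ≈ 50.5349 billion.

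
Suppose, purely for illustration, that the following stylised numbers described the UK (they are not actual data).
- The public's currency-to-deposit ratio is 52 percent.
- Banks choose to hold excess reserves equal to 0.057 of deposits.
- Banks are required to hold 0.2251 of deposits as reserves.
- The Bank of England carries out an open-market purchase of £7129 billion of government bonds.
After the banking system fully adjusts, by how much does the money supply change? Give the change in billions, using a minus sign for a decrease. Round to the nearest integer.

The money multiplier is m = (1 + c) / (rr + e + c) = (1 + 0.52) / (0.2251 + 0.057 + 0.52) ≈ 1.89503.
The purchase adds 7129 billion of base, so ΔM = m × ΔMB = 1.89503 × (+7129) ≈ 13509.6689 billion.

£13510 billion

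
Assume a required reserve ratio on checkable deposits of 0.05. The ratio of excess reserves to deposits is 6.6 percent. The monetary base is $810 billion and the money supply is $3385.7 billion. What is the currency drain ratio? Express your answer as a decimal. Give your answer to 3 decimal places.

Using m = M/MB = 3385.7/810 ≈ 4.179877. From m = (1 + c)/(c + rr + e), rearranging gives 1 + c = m·(c + rr + e), so c·(1 − m) = m·(rr + e) − 1.
Hence c = [m·(rr + e) − 1]/(1 − m) = [4.179877 × (0.05 + 0.066) − 1] / (1 − 4.179877) ≈ 0.161998.

0.162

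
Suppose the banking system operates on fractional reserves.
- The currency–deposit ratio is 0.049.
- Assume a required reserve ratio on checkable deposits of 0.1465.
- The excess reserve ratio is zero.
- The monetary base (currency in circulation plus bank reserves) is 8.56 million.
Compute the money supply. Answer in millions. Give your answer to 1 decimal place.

The money multiplier is m = (1 + c) / (rr + c) = (1 + 0.049) / (0.1465 + 0.049) ≈ 5.3657.
So M = m × MB = 5.3657 × 8.56 ≈ 45.9304 million.

45.9 million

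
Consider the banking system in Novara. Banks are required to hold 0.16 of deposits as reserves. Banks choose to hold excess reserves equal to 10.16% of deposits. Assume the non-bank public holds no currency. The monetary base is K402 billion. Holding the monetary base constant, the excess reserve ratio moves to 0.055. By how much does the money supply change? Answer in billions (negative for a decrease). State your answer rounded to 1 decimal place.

Initially m₁ = 1 / (0.16 + 0.1016) ≈ 3.82263, so M₁ = 3.82263 × 402 ≈ 1536.6973 billion.
After the change m₂ = 1 / (0.16 + 0.055) ≈ 4.65116, so M₂ = 4.65116 × 402 ≈ 1869.7663 billion.
ΔM = M₂ − M₁ = 1869.7663 − 1536.6973 = 333.069 billion.

K333.1 billion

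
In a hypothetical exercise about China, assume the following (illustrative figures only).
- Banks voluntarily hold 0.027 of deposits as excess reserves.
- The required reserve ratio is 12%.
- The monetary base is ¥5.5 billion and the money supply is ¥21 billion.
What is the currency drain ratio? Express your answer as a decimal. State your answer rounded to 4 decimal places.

0.1557

Using m = M/MB = 21/5.5 ≈ 3.818182. From m = (1 + c)/(c + rr + e), rearranging gives 1 + c = m·(c + rr + e), so c·(1 − m) = m·(rr + e) − 1.
Hence c = [m·(rr + e) − 1]/(1 − m) = [3.818182 × (0.12 + 0.027) − 1] / (1 − 3.818182) ≈ 0.155677.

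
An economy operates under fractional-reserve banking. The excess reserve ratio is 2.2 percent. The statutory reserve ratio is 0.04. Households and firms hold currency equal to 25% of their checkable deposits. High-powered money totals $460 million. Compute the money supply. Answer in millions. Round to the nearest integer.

$1843 million

The money multiplier is m = (1 + c) / (rr + e + c) = (1 + 0.25) / (0.04 + 0.022 + 0.25) ≈ 4.0064.
So M = m × MB = 4.0064 × 460 = 1842.944 million.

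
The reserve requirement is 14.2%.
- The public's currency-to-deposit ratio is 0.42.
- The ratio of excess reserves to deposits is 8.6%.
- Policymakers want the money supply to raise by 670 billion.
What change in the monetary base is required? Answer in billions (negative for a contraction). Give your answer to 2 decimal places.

The money multiplier is m = (1 + c) / (rr + e + c) = (1 + 0.42) / (0.142 + 0.086 + 0.42) ≈ 2.191358.
ΔMB = ΔM / m = (+670) / 2.191358 ≈ 305.7465 billion.

305.75 billion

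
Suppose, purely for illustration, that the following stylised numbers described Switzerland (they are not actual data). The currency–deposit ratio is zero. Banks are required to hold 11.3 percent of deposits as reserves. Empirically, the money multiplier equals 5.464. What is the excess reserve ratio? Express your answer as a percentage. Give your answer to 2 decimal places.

7.00%

Using m = 5.464. Since m = (1 + c)/(c + rr + e), the denominator satisfies c + rr + e = (1 + c)/m = (1 + 0) / 5.464 ≈ 0.183016.
With c = 0 and rr = 0.113, the excess reserve ratio is 0.183016 − 0 − 0.113 = 0.070016.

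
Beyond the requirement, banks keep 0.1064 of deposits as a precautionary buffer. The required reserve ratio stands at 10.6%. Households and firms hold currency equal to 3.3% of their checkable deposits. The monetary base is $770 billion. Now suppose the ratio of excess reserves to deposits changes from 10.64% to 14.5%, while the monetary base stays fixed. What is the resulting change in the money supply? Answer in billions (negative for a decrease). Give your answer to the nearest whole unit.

-441 billion

Initially m₁ = (1 + 0.033) / (0.106 + 0.1064 + 0.033) ≈ 4.2095, so M₁ = 4.2095 × 770 = 3241.315 billion.
After the change m₂ = (1 + 0.033) / (0.106 + 0.145 + 0.033) ≈ 3.6373, so M₂ = 3.6373 × 770 = 2800.721 billion.
ΔM = M₂ − M₁ = 2800.721 − 3241.315 = -440.594 billion.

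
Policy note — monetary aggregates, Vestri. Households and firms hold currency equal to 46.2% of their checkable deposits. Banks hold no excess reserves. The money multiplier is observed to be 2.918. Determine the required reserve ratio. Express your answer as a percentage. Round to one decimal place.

3.9%

Using m = 2.918. Since m = (1 + c)/(c + rr + e), the denominator satisfies c + rr + e = (1 + c)/m = (1 + 0.462) / 2.918 ≈ 0.501028.
With c = 0.462 and e = 0, the required reserve ratio is 0.501028 − 0.462 − 0 = 0.039028.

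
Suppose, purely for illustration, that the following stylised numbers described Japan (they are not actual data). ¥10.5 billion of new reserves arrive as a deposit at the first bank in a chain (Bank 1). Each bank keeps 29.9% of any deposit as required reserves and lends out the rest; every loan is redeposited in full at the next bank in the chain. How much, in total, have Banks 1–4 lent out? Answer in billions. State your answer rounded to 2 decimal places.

Bank i lends (1 − rr)^i of the original deposit: Bank 1 lends 10.5·0.7010 = 7.3605, Bank 2 lends 10.5·0.7010² ≈ 5.1597, and so on.
Summing a geometric series: total = 10.5·[0.7010·(1 − 0.7010^4) / (1 − 0.7010)] ≈ 18.6727 billion.

¥18.67 billion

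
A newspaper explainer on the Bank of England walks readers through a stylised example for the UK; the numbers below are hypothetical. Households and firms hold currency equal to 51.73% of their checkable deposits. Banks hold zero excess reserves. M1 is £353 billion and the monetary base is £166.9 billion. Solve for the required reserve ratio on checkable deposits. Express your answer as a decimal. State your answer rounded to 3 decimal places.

Using m = M/MB = 353/166.9 ≈ 2.115039. Since m = (1 + c)/(c + rr + e), the denominator satisfies c + rr + e = (1 + c)/m = (1 + 0.5173) / 2.115039 ≈ 0.717386.
With c = 0.5173 and e = 0, the required reserve ratio on checkable deposits is 0.717386 − 0.5173 − 0 = 0.200086.

0.200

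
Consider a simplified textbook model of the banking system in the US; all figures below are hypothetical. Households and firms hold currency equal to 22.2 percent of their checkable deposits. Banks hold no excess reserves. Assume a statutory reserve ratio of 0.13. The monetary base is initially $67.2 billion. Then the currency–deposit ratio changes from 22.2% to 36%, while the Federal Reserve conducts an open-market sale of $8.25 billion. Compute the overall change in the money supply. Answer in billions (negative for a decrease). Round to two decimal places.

-69.67 billion

Before: m₁ = (1 + 0.222) / (0.13 + 0.222) ≈ 3.47159, MB₁ = 67.2, so M₁ = 3.47159 × 67.2 ≈ 233.2908 billion.
After: m₂ = (1 + 0.36) / (0.13 + 0.36) ≈ 2.77551, MB₂ = 67.2 − 8.25 = 58.95, so M₂ = 2.77551 × 58.95 ≈ 163.6163 billion.
ΔM = M₂ − M₁ = 163.6163 − 233.2908 = -69.6745 billion.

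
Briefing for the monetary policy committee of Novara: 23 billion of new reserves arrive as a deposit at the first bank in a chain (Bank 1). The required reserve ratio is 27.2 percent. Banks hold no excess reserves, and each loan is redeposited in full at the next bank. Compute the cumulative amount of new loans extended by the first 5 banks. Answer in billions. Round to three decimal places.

48.971 billion

Bank i lends (1 − rr)^i of the original deposit: Bank 1 lends 23·0.7280 = 16.7440, Bank 2 lends 23·0.7280² ≈ 12.1896, and so on.
Summing a geometric series: total = 23·[0.7280·(1 − 0.7280^5) / (1 − 0.7280)] ≈ 48.9711 billion.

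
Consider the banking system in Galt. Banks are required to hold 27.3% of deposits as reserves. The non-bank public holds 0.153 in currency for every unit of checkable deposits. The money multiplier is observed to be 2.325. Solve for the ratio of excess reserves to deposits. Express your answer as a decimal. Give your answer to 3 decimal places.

Using m = 2.325. Since m = (1 + c)/(c + rr + e), the denominator satisfies c + rr + e = (1 + c)/m = (1 + 0.153) / 2.325 ≈ 0.495914.
With c = 0.153 and rr = 0.273, the ratio of excess reserves to deposits is 0.495914 − 0.153 − 0.273 = 0.069914.

0.070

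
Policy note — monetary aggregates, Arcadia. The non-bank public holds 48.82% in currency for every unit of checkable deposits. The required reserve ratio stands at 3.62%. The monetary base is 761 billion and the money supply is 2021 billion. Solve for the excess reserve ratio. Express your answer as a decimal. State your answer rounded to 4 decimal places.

Using m = M/MB = 2021/761 ≈ 2.655716. Since m = (1 + c)/(c + rr + e), the denominator satisfies c + rr + e = (1 + c)/m = (1 + 0.4882) / 2.655716 ≈ 0.560376.
With c = 0.4882 and rr = 0.0362, the excess reserve ratio is 0.560376 − 0.4882 − 0.0362 = 0.035976.

0.0360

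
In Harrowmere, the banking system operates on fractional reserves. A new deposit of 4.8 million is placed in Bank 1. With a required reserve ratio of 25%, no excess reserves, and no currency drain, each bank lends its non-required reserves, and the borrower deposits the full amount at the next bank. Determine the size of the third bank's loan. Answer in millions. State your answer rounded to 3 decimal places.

2.025 million

Each bank lends a fraction (1 − rr) = 0.7500 of the deposit it receives, so Bank 3 receives 4.8·0.7500^2 and lends 4.8·0.7500^3 = 2.0250 million.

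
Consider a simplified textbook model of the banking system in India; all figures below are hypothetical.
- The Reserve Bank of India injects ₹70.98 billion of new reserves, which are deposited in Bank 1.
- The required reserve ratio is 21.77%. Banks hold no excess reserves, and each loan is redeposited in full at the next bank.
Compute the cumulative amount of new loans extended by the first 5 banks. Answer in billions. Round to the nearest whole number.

Bank i lends (1 − rr)^i of the original deposit: Bank 1 lends 70.98·0.7823 ≈ 55.5277, Bank 2 lends 70.98·0.7823² ≈ 43.4393, and so on.
Summing a geometric series: total = 70.98·[0.7823·(1 − 0.7823^5) / (1 − 0.7823)] ≈ 180.3311 billion.

₹180 billion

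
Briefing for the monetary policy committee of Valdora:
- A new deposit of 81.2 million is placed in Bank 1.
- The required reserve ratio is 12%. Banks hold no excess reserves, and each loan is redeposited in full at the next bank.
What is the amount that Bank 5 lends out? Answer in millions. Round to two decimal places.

Each bank lends a fraction (1 − rr) = 0.8800 of the deposit it receives, so Bank 5 receives 81.2·0.8800^4 and lends 81.2·0.8800^5 ≈ 42.8518 million.

42.85 million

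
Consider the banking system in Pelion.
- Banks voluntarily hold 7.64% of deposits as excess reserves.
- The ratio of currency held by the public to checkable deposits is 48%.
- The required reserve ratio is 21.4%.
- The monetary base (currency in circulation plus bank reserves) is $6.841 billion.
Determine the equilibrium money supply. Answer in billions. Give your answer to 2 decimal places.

The money multiplier is m = (1 + c) / (rr + e + c) = (1 + 0.48) / (0.214 + 0.0764 + 0.48) ≈ 1.9211.
So M = m × MB = 1.9211 × 6.841 ≈ 13.1422 billion.

$13.14 billion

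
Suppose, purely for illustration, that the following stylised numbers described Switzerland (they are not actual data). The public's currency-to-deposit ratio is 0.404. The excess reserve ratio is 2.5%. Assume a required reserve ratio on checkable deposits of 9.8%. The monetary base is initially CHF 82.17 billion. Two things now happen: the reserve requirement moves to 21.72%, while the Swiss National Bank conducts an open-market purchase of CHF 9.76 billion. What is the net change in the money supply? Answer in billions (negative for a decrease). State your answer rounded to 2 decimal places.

Before: m₁ = (1 + 0.404) / (0.098 + 0.025 + 0.404) ≈ 2.66414, MB₁ = 82.17, so M₁ = 2.66414 × 82.17 ≈ 218.9124 billion.
After: m₂ = (1 + 0.404) / (0.2172 + 0.025 + 0.404) ≈ 2.17270, MB₂ = 82.17 + 9.76 = 91.93, so M₂ = 2.17270 × 91.93 ≈ 199.7363 billion.
ΔM = M₂ − M₁ = 199.7363 − 218.9124 = -19.1761 billion.

-19.18 billion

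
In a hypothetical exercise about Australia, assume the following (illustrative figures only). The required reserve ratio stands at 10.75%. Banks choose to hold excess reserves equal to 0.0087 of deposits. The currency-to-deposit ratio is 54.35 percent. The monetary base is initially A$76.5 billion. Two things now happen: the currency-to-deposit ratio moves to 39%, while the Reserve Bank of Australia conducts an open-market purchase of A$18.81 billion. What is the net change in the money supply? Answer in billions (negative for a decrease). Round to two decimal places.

Before: m₁ = (1 + 0.5435) / (0.1075 + 0.0087 + 0.5435) ≈ 2.33970, MB₁ = 76.5, so M₁ = 2.33970 × 76.5 ≈ 178.9871 billion.
After: m₂ = (1 + 0.39) / (0.1075 + 0.0087 + 0.39) ≈ 2.74595, MB₂ = 76.5 + 18.81 = 95.31, so M₂ = 2.74595 × 95.31 ≈ 261.7165 billion.
ΔM = M₂ − M₁ = 261.7165 − 178.9871 = 82.7294 billion.

A$82.73 billion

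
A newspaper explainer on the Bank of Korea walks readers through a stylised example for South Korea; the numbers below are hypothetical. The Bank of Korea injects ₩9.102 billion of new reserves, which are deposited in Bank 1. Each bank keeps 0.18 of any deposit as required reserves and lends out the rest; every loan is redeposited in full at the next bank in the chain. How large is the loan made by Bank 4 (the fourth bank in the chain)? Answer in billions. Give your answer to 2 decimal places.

Each bank lends a fraction (1 − rr) = 0.8200 of the deposit it receives, so Bank 4 receives 9.102·0.8200^3 and lends 9.102·0.8200^4 ≈ 4.1152 billion.

₩4.12 billion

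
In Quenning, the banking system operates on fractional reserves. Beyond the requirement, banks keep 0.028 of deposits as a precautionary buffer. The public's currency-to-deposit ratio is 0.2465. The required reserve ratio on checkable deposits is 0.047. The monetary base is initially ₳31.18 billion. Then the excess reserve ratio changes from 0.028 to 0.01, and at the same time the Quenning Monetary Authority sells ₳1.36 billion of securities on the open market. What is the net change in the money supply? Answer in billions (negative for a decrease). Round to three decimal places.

₳1.584 billion

Before: m₁ = (1 + 0.2465) / (0.047 + 0.028 + 0.2465) ≈ 3.877138, MB₁ = 31.18, so M₁ = 3.877138 × 31.18 ≈ 120.8892 billion.
After: m₂ = (1 + 0.2465) / (0.047 + 0.01 + 0.2465) ≈ 4.107084, MB₂ = 31.18 − 1.36 = 29.82, so M₂ = 4.107084 × 29.82 ≈ 122.4732 billion.
ΔM = M₂ − M₁ = 122.4732 − 120.8892 = 1.584 billion.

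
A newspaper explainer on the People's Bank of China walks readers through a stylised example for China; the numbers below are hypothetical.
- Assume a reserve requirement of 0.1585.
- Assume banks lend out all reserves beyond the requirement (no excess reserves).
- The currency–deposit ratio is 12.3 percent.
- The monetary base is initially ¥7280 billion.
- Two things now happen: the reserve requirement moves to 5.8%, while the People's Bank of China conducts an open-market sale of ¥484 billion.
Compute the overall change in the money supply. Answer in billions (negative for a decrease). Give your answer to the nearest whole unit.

¥13123 billion

Before: m₁ = (1 + 0.123) / (0.1585 + 0.123) ≈ 3.98934, MB₁ = 7280, so M₁ = 3.98934 × 7280 = 29042.3952 billion.
After: m₂ = (1 + 0.123) / (0.058 + 0.123) ≈ 6.20442, MB₂ = 7280 − 484 = 6796, so M₂ = 6.20442 × 6796 ≈ 42165.2383 billion.
ΔM = M₂ − M₁ = 42165.2383 − 29042.3952 = 13122.8431 billion.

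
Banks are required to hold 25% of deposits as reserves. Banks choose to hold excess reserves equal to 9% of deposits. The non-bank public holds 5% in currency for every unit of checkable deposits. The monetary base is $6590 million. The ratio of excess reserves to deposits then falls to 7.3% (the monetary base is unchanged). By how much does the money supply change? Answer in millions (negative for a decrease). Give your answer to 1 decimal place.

$808.6 million

Initially m₁ = (1 + 0.05) / (0.25 + 0.09 + 0.05) ≈ 2.692308, so M₁ = 2.692308 × 6590 ≈ 17742.3097 million.
After the change m₂ = (1 + 0.05) / (0.25 + 0.073 + 0.05) ≈ 2.815013, so M₂ = 2.815013 × 6590 ≈ 18550.9357 million.
ΔM = M₂ − M₁ = 18550.9357 − 17742.3097 = 808.626 million.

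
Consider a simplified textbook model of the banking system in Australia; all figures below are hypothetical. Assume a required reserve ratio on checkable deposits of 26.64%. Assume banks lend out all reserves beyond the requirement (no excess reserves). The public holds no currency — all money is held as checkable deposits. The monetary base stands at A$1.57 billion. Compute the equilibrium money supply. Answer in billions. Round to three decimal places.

A$5.893 billion

With no currency drain or excess reserves, the money multiplier is m = 1/rr = 1/0.2664 ≈ 3.75375.
Money supply M = m × MB = 3.75375 × 1.57 ≈ 5.8934 billion.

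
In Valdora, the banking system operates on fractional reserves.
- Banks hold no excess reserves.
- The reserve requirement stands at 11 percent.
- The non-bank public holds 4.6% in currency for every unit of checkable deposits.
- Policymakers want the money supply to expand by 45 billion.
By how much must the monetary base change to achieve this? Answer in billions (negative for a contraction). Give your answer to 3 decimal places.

6.711 billion

The money multiplier is m = (1 + c) / (rr + c) = (1 + 0.046) / (0.11 + 0.046) ≈ 6.705128.
ΔMB = ΔM / m = (+45) / 6.705128 ≈ 6.7113 billion.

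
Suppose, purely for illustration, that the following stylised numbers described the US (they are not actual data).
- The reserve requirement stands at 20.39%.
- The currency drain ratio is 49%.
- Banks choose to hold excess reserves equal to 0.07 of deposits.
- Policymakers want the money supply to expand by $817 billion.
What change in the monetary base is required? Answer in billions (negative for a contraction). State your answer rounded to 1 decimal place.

$418.9 billion

The money multiplier is m = (1 + c) / (rr + e + c) = (1 + 0.49) / (0.2039 + 0.07 + 0.49) ≈ 1.95052.
ΔMB = ΔM / m = (+817) / 1.95052 ≈ 418.8627 billion.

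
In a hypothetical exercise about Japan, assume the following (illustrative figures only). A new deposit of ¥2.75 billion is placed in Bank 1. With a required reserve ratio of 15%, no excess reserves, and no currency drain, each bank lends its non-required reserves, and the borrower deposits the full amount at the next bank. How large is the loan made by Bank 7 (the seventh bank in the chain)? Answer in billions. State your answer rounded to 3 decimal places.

Each bank lends a fraction (1 − rr) = 0.8500 of the deposit it receives, so Bank 7 receives 2.75·0.8500^6 and lends 2.75·0.8500^7 ≈ 0.8816 billion.

¥0.882 billion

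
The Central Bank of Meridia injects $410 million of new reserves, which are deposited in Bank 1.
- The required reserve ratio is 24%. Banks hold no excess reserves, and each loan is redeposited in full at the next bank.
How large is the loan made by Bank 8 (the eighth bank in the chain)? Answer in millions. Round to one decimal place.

$45.6 million

Each bank lends a fraction (1 − rr) = 0.7600 of the deposit it receives, so Bank 8 receives 410·0.7600^7 and lends 410·0.7600^8 ≈ 45.6344 million.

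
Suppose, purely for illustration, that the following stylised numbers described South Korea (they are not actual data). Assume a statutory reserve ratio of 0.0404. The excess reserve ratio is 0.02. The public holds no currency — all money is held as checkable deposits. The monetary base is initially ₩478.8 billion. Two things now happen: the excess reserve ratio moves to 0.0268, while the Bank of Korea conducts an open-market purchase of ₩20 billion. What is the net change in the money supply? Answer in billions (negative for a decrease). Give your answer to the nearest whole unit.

-505 billion

Before: m₁ = 1 / (0.0404 + 0.02) ≈ 16.5563, MB₁ = 478.8, so M₁ = 16.5563 × 478.8 ≈ 7927.1564 billion.
After: m₂ = 1 / (0.0404 + 0.0268) ≈ 14.8810, MB₂ = 478.8 + 20 = 498.8, so M₂ = 14.8810 × 498.8 = 7422.6428 billion.
ΔM = M₂ − M₁ = 7422.6428 − 7927.1564 = -504.5136 billion.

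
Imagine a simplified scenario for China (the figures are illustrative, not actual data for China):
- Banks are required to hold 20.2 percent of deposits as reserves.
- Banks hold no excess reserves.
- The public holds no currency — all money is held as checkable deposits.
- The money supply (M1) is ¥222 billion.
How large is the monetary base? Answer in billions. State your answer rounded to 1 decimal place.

¥44.8 billion

With no currency drain and no excess reserves, the money multiplier is m = 1/rr = 1/0.202 ≈ 4.95050.
The monetary base is MB = M / m = 222 / 4.95050 ≈ 44.844 billion.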